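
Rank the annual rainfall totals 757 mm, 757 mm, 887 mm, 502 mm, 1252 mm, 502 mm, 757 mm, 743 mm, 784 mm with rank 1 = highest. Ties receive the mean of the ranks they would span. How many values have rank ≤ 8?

Sorted (descending): 1252, 887, 784, 757, 757, 757, 743, 502, 502
The 3 values of 757 occupy positions 4–6 → average rank 5.
The 2 values of 502 occupy positions 8–9 → average rank (8+9)/2 = 8.5.
Ranks ≤ 8: {1, 2, 3, 5, 5, 5, 7} → 7 values.

7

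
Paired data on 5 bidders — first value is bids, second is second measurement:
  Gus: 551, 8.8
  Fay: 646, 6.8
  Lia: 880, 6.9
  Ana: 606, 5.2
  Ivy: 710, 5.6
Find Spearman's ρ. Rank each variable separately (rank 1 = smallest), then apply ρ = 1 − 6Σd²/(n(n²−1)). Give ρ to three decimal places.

-0.100

Ranks of variable 1: 1, 3, 5, 2, 4
Ranks of variable 2: 5, 3, 4, 1, 2
d = r₁ − r₂: -4, 0, 1, 1, 2
d²: 16, 0, 1, 1, 4; Σd² = 22
ρ = 1 − 6·22/(5·24) = 1 − 132/120 = -0.100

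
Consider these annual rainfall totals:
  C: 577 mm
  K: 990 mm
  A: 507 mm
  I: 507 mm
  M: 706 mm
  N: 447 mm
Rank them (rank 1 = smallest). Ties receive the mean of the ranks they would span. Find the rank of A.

Sorted (ascending): 447, 507, 507, 577, 706, 990
The 2 values of 507 occupy positions 2–3 → average rank (2+3)/2 = 2.5.
A has value 507 mm → rank 2.5.

2.5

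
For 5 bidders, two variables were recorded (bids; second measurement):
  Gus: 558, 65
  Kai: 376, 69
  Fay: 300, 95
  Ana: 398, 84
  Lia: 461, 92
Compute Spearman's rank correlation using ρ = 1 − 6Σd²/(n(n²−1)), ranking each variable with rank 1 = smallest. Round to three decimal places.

-0.600

Ranks of variable 1: 5, 2, 1, 3, 4
Ranks of variable 2: 1, 2, 5, 3, 4
d = r₁ − r₂: 4, 0, -4, 0, 0
d²: 16, 0, 16, 0, 0; Σd² = 32
ρ = 1 − 6·32/(5·24) = 1 − 192/120 = -0.600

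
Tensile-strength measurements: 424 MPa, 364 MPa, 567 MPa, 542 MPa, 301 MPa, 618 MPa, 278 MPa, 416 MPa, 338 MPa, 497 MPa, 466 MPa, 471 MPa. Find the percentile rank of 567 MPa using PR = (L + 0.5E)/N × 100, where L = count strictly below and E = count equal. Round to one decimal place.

N = 12.
Strictly below 567: 10. Equal to 567: 1.
PR = (10 + 0.5·1)/12 × 100 = 87.5

87.5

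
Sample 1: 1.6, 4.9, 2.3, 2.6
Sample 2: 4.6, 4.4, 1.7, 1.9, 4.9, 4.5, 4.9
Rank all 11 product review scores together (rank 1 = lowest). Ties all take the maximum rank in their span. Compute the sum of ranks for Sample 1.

21

Sorted (ascending): 1.6, 1.7, 1.9, 2.3, 2.6, 4.4, 4.5, 4.6, 4.9, 4.9, 4.9
The 3 values of 4.9 occupy positions 9–11 → each gets rank 11.
Sample 1 values → pooled ranks: 1.6→1, 4.9→11, 2.3→4, 2.6→5
Rank sum = 1 + 11 + 4 + 5 = 21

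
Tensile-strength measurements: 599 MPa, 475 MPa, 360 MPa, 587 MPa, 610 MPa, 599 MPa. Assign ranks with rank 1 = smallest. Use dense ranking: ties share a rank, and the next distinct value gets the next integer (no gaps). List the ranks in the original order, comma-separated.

Sorted (ascending): 360, 475, 587, 599, 599, 610
The 2 values of 599 share dense rank 4.
Remaining distinct values take the next consecutive integers.

4, 2, 1, 3, 5, 4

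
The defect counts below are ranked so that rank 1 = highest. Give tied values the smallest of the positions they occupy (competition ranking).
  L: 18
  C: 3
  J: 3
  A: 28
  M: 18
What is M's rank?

Sorted (descending): 28, 18, 18, 3, 3
The 2 values of 18 occupy positions 2–3 → each gets rank 2.
The 2 values of 3 occupy positions 4–5 → each gets rank 4.
M has value 18 → rank 2.

2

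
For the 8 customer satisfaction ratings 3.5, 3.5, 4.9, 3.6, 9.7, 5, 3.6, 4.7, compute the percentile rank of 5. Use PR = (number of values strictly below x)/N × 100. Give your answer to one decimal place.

75.0

N = 8.
Strictly below 5: 6. Equal to 5: 1.
PR = 6/8 × 100 = 75.0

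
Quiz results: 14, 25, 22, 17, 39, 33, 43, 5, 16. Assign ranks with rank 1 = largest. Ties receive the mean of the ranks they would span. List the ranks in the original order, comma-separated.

8, 4, 5, 6, 2, 3, 1, 9, 7

Sorted (descending): 43, 39, 33, 25, 22, 17, 16, 14, 5
No ties — each value takes its position as its rank.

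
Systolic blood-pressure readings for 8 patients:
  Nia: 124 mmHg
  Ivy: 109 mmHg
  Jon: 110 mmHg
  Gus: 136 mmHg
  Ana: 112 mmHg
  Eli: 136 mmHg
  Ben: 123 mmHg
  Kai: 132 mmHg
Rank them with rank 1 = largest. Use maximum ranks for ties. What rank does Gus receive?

2

Sorted (descending): 136, 136, 132, 124, 123, 112, 110, 109
The 2 values of 136 occupy positions 1–2 → each gets rank 2.
Gus has value 136 mmHg → rank 2.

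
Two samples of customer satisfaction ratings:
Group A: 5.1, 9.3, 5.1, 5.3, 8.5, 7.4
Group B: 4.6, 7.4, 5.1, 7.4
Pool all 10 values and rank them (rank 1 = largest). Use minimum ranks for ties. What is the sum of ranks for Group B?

23

Sorted (descending): 9.3, 8.5, 7.4, 7.4, 7.4, 5.3, 5.1, 5.1, 5.1, 4.6
The 3 values of 7.4 occupy positions 3–5 → each gets rank 3.
The 3 values of 5.1 occupy positions 7–9 → each gets rank 7.
Group B values → pooled ranks: 4.6→10, 7.4→3, 5.1→7, 7.4→3
Rank sum = 10 + 3 + 7 + 3 = 23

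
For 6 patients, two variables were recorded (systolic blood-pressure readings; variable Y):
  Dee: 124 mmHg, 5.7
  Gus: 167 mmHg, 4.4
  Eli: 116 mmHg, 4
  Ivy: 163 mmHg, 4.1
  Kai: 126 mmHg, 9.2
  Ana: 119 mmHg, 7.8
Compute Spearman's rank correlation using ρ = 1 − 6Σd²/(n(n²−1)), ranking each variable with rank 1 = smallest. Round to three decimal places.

0.086

Ranks of variable 1: 3, 6, 1, 5, 4, 2
Ranks of variable 2: 4, 3, 1, 2, 6, 5
d = r₁ − r₂: -1, 3, 0, 3, -2, -3
d²: 1, 9, 0, 9, 4, 9; Σd² = 32
ρ = 1 − 6·32/(6·35) = 1 − 192/210 = 0.086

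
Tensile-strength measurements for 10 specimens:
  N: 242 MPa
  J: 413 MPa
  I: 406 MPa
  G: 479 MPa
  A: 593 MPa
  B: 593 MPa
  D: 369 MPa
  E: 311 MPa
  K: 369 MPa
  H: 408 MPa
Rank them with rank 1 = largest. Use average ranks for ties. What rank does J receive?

4

Sorted (descending): 593, 593, 479, 413, 408, 406, 369, 369, 311, 242
The 2 values of 593 occupy positions 1–2 → average rank (1+2)/2 = 1.5.
The 2 values of 369 occupy positions 7–8 → average rank (7+8)/2 = 7.5.
J has value 413 MPa → rank 4.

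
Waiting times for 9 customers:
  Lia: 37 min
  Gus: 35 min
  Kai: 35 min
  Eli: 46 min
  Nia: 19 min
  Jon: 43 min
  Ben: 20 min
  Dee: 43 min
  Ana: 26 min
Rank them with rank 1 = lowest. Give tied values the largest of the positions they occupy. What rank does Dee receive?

Sorted (ascending): 19, 20, 26, 35, 35, 37, 43, 43, 46
The 2 values of 35 occupy positions 4–5 → each gets rank 5.
The 2 values of 43 occupy positions 7–8 → each gets rank 8.
Dee has value 43 min → rank 8.

8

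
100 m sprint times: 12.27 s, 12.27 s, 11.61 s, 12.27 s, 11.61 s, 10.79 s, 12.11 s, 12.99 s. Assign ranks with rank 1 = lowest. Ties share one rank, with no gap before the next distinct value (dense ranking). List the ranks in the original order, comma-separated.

4, 4, 2, 4, 2, 1, 3, 5

Sorted (ascending): 10.79, 11.61, 11.61, 12.11, 12.27, 12.27, 12.27, 12.99
The 2 values of 11.61 share dense rank 2.
The 3 values of 12.27 share dense rank 4.
Remaining distinct values take the next consecutive integers.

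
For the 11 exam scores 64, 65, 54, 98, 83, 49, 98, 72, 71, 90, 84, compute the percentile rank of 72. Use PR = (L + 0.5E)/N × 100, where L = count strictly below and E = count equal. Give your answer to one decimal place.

N = 11.
Strictly below 72: 5. Equal to 72: 1.
PR = (5 + 0.5·1)/11 × 100 = 50.0

50.0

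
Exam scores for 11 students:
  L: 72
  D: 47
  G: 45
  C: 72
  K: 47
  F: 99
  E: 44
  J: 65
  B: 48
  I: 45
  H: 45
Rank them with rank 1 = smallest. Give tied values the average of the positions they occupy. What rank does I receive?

3

Sorted (ascending): 44, 45, 45, 45, 47, 47, 48, 65, 72, 72, 99
The 3 values of 45 occupy positions 2–4 → average rank 3.
The 2 values of 47 occupy positions 5–6 → average rank (5+6)/2 = 5.5.
The 2 values of 72 occupy positions 9–10 → average rank (9+10)/2 = 9.5.
I has value 45 → rank 3.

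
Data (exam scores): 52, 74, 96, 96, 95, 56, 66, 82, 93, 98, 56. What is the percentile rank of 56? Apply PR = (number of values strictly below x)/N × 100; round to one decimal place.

9.1

N = 11.
Strictly below 56: 1. Equal to 56: 2.
PR = 1/11 × 100 = 9.1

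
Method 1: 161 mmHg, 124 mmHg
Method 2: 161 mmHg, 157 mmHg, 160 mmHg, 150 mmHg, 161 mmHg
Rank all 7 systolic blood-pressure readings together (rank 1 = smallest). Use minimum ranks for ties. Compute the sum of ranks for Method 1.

6

Sorted (ascending): 124, 150, 157, 160, 161, 161, 161
The 3 values of 161 occupy positions 5–7 → each gets rank 5.
Method 1 values → pooled ranks: 161→5, 124→1
Rank sum = 5 + 1 = 6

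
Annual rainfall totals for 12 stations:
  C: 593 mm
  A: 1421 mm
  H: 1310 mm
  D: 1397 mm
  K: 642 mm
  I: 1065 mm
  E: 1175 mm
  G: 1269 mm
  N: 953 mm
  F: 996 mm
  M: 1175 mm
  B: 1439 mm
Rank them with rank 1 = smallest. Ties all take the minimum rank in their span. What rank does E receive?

6

Sorted (ascending): 593, 642, 953, 996, 1065, 1175, 1175, 1269, 1310, 1397, 1421, 1439
The 2 values of 1175 occupy positions 6–7 → each gets rank 6.
E has value 1175 mm → rank 6.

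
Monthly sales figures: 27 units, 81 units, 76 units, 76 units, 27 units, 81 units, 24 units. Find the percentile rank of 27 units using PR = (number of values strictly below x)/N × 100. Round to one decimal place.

N = 7.
Strictly below 27: 1. Equal to 27: 2.
PR = 1/7 × 100 = 14.3

14.3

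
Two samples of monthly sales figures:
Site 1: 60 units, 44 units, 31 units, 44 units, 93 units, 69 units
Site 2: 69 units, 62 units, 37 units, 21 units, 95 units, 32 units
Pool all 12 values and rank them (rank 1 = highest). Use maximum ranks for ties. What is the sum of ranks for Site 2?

41

Sorted (descending): 95, 93, 69, 69, 62, 60, 44, 44, 37, 32, 31, 21
The 2 values of 69 occupy positions 3–4 → each gets rank 4.
The 2 values of 44 occupy positions 7–8 → each gets rank 8.
Site 2 values → pooled ranks: 69→4, 62→5, 37→9, 21→12, 95→1, 32→10
Rank sum = 4 + 5 + 9 + 12 + 1 + 10 = 41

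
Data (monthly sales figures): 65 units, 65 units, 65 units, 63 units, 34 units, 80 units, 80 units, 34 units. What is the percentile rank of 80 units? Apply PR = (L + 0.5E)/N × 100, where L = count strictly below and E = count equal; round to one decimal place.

N = 8.
Strictly below 80: 6. Equal to 80: 2.
PR = (6 + 0.5·2)/8 × 100 = 87.5

87.5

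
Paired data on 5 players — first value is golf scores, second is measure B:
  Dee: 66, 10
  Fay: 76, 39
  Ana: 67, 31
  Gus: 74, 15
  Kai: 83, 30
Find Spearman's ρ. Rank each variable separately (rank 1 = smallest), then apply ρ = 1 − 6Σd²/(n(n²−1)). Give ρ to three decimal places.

0.500

Ranks of variable 1: 1, 4, 2, 3, 5
Ranks of variable 2: 1, 5, 4, 2, 3
d = r₁ − r₂: 0, -1, -2, 1, 2
d²: 0, 1, 4, 1, 4; Σd² = 10
ρ = 1 − 6·10/(5·24) = 1 − 60/120 = 0.500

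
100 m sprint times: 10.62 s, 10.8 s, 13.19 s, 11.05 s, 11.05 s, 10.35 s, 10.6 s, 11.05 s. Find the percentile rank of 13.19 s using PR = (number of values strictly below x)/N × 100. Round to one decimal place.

N = 8.
Strictly below 13.19: 7. Equal to 13.19: 1.
PR = 7/8 × 100 = 87.5

87.5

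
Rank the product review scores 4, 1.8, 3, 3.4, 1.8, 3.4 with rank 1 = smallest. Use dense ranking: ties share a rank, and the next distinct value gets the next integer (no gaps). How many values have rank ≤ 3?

Sorted (ascending): 1.8, 1.8, 3, 3.4, 3.4, 4
The 2 values of 1.8 share dense rank 1.
The 2 values of 3.4 share dense rank 3.
Remaining distinct values take the next consecutive integers.
Ranks ≤ 3: {1, 1, 2, 3, 3} → 5 values.

5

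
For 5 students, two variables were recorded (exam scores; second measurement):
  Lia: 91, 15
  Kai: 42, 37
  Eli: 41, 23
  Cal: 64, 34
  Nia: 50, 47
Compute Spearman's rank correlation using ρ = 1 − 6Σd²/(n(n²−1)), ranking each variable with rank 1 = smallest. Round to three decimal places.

-0.300

Ranks of variable 1: 5, 2, 1, 4, 3
Ranks of variable 2: 1, 4, 2, 3, 5
d = r₁ − r₂: 4, -2, -1, 1, -2
d²: 16, 4, 1, 1, 4; Σd² = 26
ρ = 1 − 6·26/(5·24) = 1 − 156/120 = -0.300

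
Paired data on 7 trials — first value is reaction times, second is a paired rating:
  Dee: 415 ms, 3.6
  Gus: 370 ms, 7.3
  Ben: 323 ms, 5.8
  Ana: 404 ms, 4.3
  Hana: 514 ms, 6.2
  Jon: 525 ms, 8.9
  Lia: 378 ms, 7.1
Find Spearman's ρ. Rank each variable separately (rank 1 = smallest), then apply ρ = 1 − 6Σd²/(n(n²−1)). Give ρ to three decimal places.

Ranks of variable 1: 5, 2, 1, 4, 6, 7, 3
Ranks of variable 2: 1, 6, 3, 2, 4, 7, 5
d = r₁ − r₂: 4, -4, -2, 2, 2, 0, -2
d²: 16, 16, 4, 4, 4, 0, 4; Σd² = 48
ρ = 1 − 6·48/(7·48) = 1 − 288/336 = 0.143

0.143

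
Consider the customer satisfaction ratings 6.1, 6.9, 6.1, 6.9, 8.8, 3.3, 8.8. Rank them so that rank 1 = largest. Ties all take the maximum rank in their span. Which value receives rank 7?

Sorted (descending): 8.8, 8.8, 6.9, 6.9, 6.1, 6.1, 3.3
The 2 values of 8.8 occupy positions 1–2 → each gets rank 2.
The 2 values of 6.9 occupy positions 3–4 → each gets rank 4.
The 2 values of 6.1 occupy positions 5–6 → each gets rank 6.
Rank 7 → value 3.3.

3.3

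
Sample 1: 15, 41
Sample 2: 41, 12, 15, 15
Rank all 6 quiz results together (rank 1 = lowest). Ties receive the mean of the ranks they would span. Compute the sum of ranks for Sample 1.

8.5

Sorted (ascending): 12, 15, 15, 15, 41, 41
The 3 values of 15 occupy positions 2–4 → average rank 3.
The 2 values of 41 occupy positions 5–6 → average rank (5+6)/2 = 5.5.
Sample 1 values → pooled ranks: 15→3, 41→5.5
Rank sum = 3 + 5.5 = 8.5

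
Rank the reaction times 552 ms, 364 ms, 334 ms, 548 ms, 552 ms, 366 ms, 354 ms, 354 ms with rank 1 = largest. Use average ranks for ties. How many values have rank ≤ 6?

5

Sorted (descending): 552, 552, 548, 366, 364, 354, 354, 334
The 2 values of 552 occupy positions 1–2 → average rank (1+2)/2 = 1.5.
The 2 values of 354 occupy positions 6–7 → average rank (6+7)/2 = 6.5.
Ranks ≤ 6: {1.5, 1.5, 3, 4, 5} → 5 values.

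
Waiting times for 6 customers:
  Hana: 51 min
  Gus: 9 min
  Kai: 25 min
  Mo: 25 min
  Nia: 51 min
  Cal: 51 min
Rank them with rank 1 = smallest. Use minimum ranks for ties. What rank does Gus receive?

Sorted (ascending): 9, 25, 25, 51, 51, 51
The 2 values of 25 occupy positions 2–3 → each gets rank 2.
The 3 values of 51 occupy positions 4–6 → each gets rank 4.
Gus has value 9 min → rank 1.

1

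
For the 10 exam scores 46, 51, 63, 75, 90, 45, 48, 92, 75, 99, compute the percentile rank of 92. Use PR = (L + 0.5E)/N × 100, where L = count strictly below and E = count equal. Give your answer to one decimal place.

N = 10.
Strictly below 92: 8. Equal to 92: 1.
PR = (8 + 0.5·1)/10 × 100 = 85.0

85.0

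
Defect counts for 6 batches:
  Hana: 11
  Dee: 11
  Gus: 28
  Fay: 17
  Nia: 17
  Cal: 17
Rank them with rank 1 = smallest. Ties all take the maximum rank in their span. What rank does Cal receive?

5

Sorted (ascending): 11, 11, 17, 17, 17, 28
The 2 values of 11 occupy positions 1–2 → each gets rank 2.
The 3 values of 17 occupy positions 3–5 → each gets rank 5.
Cal has value 17 → rank 5.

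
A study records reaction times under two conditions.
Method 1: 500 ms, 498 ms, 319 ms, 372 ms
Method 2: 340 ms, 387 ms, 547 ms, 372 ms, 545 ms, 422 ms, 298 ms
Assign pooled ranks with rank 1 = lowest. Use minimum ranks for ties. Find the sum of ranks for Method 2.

42

Sorted (ascending): 298, 319, 340, 372, 372, 387, 422, 498, 500, 545, 547
The 2 values of 372 occupy positions 4–5 → each gets rank 4.
Method 2 values → pooled ranks: 340→3, 387→6, 547→11, 372→4, 545→10, 422→7, 298→1
Rank sum = 3 + 6 + 11 + 4 + 10 + 7 + 1 = 42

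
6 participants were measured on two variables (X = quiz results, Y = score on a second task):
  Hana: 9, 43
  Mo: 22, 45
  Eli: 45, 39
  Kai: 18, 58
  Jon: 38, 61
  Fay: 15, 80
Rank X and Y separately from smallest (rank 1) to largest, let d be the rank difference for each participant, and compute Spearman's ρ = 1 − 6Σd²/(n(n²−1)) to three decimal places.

-0.257

Ranks of variable 1: 1, 4, 6, 3, 5, 2
Ranks of variable 2: 2, 3, 1, 4, 5, 6
d = r₁ − r₂: -1, 1, 5, -1, 0, -4
d²: 1, 1, 25, 1, 0, 16; Σd² = 44
ρ = 1 − 6·44/(6·35) = 1 − 264/210 = -0.257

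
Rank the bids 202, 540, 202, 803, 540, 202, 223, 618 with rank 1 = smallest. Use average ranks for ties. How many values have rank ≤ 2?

3

Sorted (ascending): 202, 202, 202, 223, 540, 540, 618, 803
The 3 values of 202 occupy positions 1–3 → average rank 2.
The 2 values of 540 occupy positions 5–6 → average rank (5+6)/2 = 5.5.
Ranks ≤ 2: {2, 2, 2} → 3 values.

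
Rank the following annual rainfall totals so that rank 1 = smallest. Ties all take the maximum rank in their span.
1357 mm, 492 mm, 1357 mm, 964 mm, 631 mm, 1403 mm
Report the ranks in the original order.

5, 1, 5, 3, 2, 6

Sorted (ascending): 492, 631, 964, 1357, 1357, 1403
The 2 values of 1357 occupy positions 4–5 → each gets rank 5.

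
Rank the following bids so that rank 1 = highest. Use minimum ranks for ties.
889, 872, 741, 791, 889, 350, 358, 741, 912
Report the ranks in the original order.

Sorted (descending): 912, 889, 889, 872, 791, 741, 741, 358, 350
The 2 values of 889 occupy positions 2–3 → each gets rank 2.
The 2 values of 741 occupy positions 6–7 → each gets rank 6.

2, 4, 6, 5, 2, 9, 8, 6, 1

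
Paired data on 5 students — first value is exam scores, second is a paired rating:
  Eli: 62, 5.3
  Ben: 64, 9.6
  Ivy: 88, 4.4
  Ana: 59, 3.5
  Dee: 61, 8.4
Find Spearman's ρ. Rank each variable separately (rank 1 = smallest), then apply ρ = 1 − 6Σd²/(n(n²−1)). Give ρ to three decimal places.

0.300

Ranks of variable 1: 3, 4, 5, 1, 2
Ranks of variable 2: 3, 5, 2, 1, 4
d = r₁ − r₂: 0, -1, 3, 0, -2
d²: 0, 1, 9, 0, 4; Σd² = 14
ρ = 1 − 6·14/(5·24) = 1 − 84/120 = 0.300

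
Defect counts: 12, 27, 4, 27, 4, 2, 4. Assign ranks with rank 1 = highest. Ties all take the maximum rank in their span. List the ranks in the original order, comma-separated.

3, 2, 6, 2, 6, 7, 6

Sorted (descending): 27, 27, 12, 4, 4, 4, 2
The 2 values of 27 occupy positions 1–2 → each gets rank 2.
The 3 values of 4 occupy positions 4–6 → each gets rank 6.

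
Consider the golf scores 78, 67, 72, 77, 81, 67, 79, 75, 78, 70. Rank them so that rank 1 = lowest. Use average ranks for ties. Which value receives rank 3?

70

Sorted (ascending): 67, 67, 70, 72, 75, 77, 78, 78, 79, 81
The 2 values of 67 occupy positions 1–2 → average rank (1+2)/2 = 1.5.
The 2 values of 78 occupy positions 7–8 → average rank (7+8)/2 = 7.5.
Rank 3 → value 70.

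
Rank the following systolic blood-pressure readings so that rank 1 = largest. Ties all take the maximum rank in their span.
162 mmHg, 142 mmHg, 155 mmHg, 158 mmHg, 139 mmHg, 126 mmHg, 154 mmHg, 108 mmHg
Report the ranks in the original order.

Sorted (descending): 162, 158, 155, 154, 142, 139, 126, 108
No ties — each value takes its position as its rank.

1, 5, 3, 2, 6, 7, 4, 8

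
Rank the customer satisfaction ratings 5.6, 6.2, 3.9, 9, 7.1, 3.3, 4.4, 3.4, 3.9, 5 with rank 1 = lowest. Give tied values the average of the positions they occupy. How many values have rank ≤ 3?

2

Sorted (ascending): 3.3, 3.4, 3.9, 3.9, 4.4, 5, 5.6, 6.2, 7.1, 9
The 2 values of 3.9 occupy positions 3–4 → average rank (3+4)/2 = 3.5.
Ranks ≤ 3: {1, 2} → 2 values.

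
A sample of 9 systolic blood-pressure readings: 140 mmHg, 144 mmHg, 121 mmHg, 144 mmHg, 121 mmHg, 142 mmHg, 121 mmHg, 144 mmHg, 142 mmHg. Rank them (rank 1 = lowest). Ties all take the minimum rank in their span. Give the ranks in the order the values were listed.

4, 7, 1, 7, 1, 5, 1, 7, 5

Sorted (ascending): 121, 121, 121, 140, 142, 142, 144, 144, 144
The 3 values of 121 occupy positions 1–3 → each gets rank 1.
The 2 values of 142 occupy positions 5–6 → each gets rank 5.
The 3 values of 144 occupy positions 7–9 → each gets rank 7.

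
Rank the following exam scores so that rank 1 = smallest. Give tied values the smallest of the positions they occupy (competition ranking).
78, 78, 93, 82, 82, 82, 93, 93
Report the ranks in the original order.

Sorted (ascending): 78, 78, 82, 82, 82, 93, 93, 93
The 2 values of 78 occupy positions 1–2 → each gets rank 1.
The 3 values of 82 occupy positions 3–5 → each gets rank 3.
The 3 values of 93 occupy positions 6–8 → each gets rank 6.

1, 1, 6, 3, 3, 3, 6, 6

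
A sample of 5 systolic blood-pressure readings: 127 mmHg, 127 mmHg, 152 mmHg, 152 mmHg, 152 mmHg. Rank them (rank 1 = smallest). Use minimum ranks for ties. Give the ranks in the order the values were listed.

1, 1, 3, 3, 3

Sorted (ascending): 127, 127, 152, 152, 152
The 2 values of 127 occupy positions 1–2 → each gets rank 1.
The 3 values of 152 occupy positions 3–5 → each gets rank 3.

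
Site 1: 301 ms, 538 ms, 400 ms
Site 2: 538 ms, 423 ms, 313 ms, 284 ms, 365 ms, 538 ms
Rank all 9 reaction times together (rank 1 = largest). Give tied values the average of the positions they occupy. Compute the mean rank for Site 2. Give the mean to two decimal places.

Sorted (descending): 538, 538, 538, 423, 400, 365, 313, 301, 284
The 3 values of 538 occupy positions 1–3 → average rank 2.
Site 2 values → pooled ranks: 538→2, 423→4, 313→7, 284→9, 365→6, 538→2
Mean rank = (2 + 4 + 7 + 9 + 6 + 2) / 6 = 5.00

5.00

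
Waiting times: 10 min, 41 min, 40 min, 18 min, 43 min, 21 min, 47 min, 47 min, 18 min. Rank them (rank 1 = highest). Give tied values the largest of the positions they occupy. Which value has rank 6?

Sorted (descending): 47, 47, 43, 41, 40, 21, 18, 18, 10
The 2 values of 47 occupy positions 1–2 → each gets rank 2.
The 2 values of 18 occupy positions 7–8 → each gets rank 8.
Rank 6 → value 21.

21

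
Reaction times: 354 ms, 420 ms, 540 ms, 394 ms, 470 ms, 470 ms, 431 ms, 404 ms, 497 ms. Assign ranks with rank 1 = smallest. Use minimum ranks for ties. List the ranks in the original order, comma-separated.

1, 4, 9, 2, 6, 6, 5, 3, 8

Sorted (ascending): 354, 394, 404, 420, 431, 470, 470, 497, 540
The 2 values of 470 occupy positions 6–7 → each gets rank 6.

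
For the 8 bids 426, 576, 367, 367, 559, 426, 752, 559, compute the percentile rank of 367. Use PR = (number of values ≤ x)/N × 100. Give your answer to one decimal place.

25.0

N = 8.
Strictly below 367: 0. Equal to 367: 2.
PR = 2/8 × 100 = 25.0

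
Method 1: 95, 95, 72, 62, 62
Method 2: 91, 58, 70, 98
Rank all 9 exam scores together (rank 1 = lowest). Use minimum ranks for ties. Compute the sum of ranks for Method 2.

Sorted (ascending): 58, 62, 62, 70, 72, 91, 95, 95, 98
The 2 values of 62 occupy positions 2–3 → each gets rank 2.
The 2 values of 95 occupy positions 7–8 → each gets rank 7.
Method 2 values → pooled ranks: 91→6, 58→1, 70→4, 98→9
Rank sum = 6 + 1 + 4 + 9 = 20

20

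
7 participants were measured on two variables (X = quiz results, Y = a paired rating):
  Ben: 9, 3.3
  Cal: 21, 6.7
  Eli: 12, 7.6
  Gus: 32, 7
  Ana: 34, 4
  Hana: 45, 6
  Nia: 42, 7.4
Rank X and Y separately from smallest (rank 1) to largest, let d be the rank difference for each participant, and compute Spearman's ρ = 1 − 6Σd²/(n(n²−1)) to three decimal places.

0.071

Ranks of variable 1: 1, 3, 2, 4, 5, 7, 6
Ranks of variable 2: 1, 4, 7, 5, 2, 3, 6
d = r₁ − r₂: 0, -1, -5, -1, 3, 4, 0
d²: 0, 1, 25, 1, 9, 16, 0; Σd² = 52
ρ = 1 − 6·52/(7·48) = 1 − 312/336 = 0.071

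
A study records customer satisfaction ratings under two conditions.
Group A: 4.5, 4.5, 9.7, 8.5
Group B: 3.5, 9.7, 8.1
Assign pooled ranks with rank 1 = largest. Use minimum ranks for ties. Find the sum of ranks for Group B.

Sorted (descending): 9.7, 9.7, 8.5, 8.1, 4.5, 4.5, 3.5
The 2 values of 9.7 occupy positions 1–2 → each gets rank 1.
The 2 values of 4.5 occupy positions 5–6 → each gets rank 5.
Group B values → pooled ranks: 3.5→7, 9.7→1, 8.1→4
Rank sum = 7 + 1 + 4 = 12

12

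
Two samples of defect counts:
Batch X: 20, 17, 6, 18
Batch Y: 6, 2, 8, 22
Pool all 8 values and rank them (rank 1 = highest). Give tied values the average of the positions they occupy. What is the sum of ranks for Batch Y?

20.5

Sorted (descending): 22, 20, 18, 17, 8, 6, 6, 2
The 2 values of 6 occupy positions 6–7 → average rank (6+7)/2 = 6.5.
Batch Y values → pooled ranks: 6→6.5, 2→8, 8→5, 22→1
Rank sum = 6.5 + 8 + 5 + 1 = 20.5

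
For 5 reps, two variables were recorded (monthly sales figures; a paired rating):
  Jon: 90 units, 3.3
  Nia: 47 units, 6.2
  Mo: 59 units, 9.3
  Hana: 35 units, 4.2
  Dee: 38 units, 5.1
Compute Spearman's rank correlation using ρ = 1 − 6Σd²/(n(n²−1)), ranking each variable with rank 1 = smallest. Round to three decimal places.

Ranks of variable 1: 5, 3, 4, 1, 2
Ranks of variable 2: 1, 4, 5, 2, 3
d = r₁ − r₂: 4, -1, -1, -1, -1
d²: 16, 1, 1, 1, 1; Σd² = 20
ρ = 1 − 6·20/(5·24) = 1 − 120/120 = 0.000

0.000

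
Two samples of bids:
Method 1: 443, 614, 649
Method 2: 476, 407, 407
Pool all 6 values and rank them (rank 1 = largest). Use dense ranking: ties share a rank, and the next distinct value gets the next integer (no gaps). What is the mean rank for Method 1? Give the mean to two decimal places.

2.33

Sorted (descending): 649, 614, 476, 443, 407, 407
The 2 values of 407 share dense rank 5.
Remaining distinct values take the next consecutive integers.
Method 1 values → pooled ranks: 443→4, 614→2, 649→1
Mean rank = (4 + 2 + 1) / 3 = 2.33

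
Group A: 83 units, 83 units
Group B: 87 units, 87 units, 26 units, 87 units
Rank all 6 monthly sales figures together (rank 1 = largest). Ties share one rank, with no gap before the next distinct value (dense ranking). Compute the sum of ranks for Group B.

6

Sorted (descending): 87, 87, 87, 83, 83, 26
The 3 values of 87 share dense rank 1.
The 2 values of 83 share dense rank 2.
Remaining distinct values take the next consecutive integers.
Group B values → pooled ranks: 87→1, 87→1, 26→3, 87→1
Rank sum = 1 + 1 + 3 + 1 = 6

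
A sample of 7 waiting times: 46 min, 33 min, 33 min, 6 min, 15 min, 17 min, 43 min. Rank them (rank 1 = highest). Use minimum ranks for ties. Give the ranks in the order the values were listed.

Sorted (descending): 46, 43, 33, 33, 17, 15, 6
The 2 values of 33 occupy positions 3–4 → each gets rank 3.

1, 3, 3, 7, 6, 5, 2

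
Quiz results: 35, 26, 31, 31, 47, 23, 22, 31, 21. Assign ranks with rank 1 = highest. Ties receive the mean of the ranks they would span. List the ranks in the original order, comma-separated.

Sorted (descending): 47, 35, 31, 31, 31, 26, 23, 22, 21
The 3 values of 31 occupy positions 3–5 → average rank 4.

2, 6, 4, 4, 1, 7, 8, 4, 9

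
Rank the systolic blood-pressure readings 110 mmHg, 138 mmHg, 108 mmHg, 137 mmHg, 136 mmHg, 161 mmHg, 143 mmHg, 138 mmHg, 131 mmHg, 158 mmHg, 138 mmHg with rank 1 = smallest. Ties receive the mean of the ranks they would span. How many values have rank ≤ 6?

5

Sorted (ascending): 108, 110, 131, 136, 137, 138, 138, 138, 143, 158, 161
The 3 values of 138 occupy positions 6–8 → average rank 7.
Ranks ≤ 6: {1, 2, 3, 4, 5} → 5 values.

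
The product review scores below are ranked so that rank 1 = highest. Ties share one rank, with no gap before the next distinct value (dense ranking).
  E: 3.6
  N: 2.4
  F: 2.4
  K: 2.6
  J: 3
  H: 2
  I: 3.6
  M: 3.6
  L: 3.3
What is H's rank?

6

Sorted (descending): 3.6, 3.6, 3.6, 3.3, 3, 2.6, 2.4, 2.4, 2
The 3 values of 3.6 share dense rank 1.
The 2 values of 2.4 share dense rank 5.
Remaining distinct values take the next consecutive integers.
H has value 2 → rank 6.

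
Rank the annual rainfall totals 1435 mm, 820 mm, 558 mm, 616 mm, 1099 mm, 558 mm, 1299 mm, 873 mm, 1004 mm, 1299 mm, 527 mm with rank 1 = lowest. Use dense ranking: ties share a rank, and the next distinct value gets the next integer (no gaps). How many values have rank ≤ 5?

Sorted (ascending): 527, 558, 558, 616, 820, 873, 1004, 1099, 1299, 1299, 1435
The 2 values of 558 share dense rank 2.
The 2 values of 1299 share dense rank 8.
Remaining distinct values take the next consecutive integers.
Ranks ≤ 5: {1, 2, 2, 3, 4, 5} → 6 values.

6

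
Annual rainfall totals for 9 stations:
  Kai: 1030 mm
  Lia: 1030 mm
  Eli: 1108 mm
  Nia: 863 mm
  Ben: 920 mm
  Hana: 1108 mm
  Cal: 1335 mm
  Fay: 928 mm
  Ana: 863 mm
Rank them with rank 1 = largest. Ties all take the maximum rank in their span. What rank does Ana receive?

9

Sorted (descending): 1335, 1108, 1108, 1030, 1030, 928, 920, 863, 863
The 2 values of 1108 occupy positions 2–3 → each gets rank 3.
The 2 values of 1030 occupy positions 4–5 → each gets rank 5.
The 2 values of 863 occupy positions 8–9 → each gets rank 9.
Ana has value 863 mm → rank 9.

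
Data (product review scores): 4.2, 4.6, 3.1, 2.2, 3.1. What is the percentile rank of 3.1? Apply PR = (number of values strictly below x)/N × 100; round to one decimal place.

N = 5.
Strictly below 3.1: 1. Equal to 3.1: 2.
PR = 1/5 × 100 = 20.0

20.0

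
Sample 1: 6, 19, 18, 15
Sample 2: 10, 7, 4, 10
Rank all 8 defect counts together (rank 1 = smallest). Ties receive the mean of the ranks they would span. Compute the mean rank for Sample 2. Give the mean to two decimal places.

3.25

Sorted (ascending): 4, 6, 7, 10, 10, 15, 18, 19
The 2 values of 10 occupy positions 4–5 → average rank (4+5)/2 = 4.5.
Sample 2 values → pooled ranks: 10→4.5, 7→3, 4→1, 10→4.5
Mean rank = (4.5 + 3 + 1 + 4.5) / 4 = 3.25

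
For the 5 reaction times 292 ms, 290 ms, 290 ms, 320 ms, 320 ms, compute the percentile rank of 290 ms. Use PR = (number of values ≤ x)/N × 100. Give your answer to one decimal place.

N = 5.
Strictly below 290: 0. Equal to 290: 2.
PR = 2/5 × 100 = 40.0

40.0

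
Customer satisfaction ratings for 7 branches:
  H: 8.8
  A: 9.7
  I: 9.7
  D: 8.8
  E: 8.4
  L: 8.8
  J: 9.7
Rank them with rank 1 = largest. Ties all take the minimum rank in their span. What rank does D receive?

4

Sorted (descending): 9.7, 9.7, 9.7, 8.8, 8.8, 8.8, 8.4
The 3 values of 9.7 occupy positions 1–3 → each gets rank 1.
The 3 values of 8.8 occupy positions 4–6 → each gets rank 4.
D has value 8.8 → rank 4.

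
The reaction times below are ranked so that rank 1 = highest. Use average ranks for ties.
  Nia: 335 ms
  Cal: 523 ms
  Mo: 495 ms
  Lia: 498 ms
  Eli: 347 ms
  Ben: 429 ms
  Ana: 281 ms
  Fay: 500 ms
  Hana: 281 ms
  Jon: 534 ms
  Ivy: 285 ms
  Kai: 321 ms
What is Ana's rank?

11.5

Sorted (descending): 534, 523, 500, 498, 495, 429, 347, 335, 321, 285, 281, 281
The 2 values of 281 occupy positions 11–12 → average rank (11+12)/2 = 11.5.
Ana has value 281 ms → rank 11.5.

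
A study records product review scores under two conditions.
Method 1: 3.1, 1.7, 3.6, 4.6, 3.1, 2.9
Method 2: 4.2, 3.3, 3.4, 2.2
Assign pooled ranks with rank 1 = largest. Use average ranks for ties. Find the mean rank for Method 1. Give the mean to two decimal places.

5.83

Sorted (descending): 4.6, 4.2, 3.6, 3.4, 3.3, 3.1, 3.1, 2.9, 2.2, 1.7
The 2 values of 3.1 occupy positions 6–7 → average rank (6+7)/2 = 6.5.
Method 1 values → pooled ranks: 3.1→6.5, 1.7→10, 3.6→3, 4.6→1, 3.1→6.5, 2.9→8
Mean rank = (6.5 + 10 + 3 + 1 + 6.5 + 8) / 6 = 5.83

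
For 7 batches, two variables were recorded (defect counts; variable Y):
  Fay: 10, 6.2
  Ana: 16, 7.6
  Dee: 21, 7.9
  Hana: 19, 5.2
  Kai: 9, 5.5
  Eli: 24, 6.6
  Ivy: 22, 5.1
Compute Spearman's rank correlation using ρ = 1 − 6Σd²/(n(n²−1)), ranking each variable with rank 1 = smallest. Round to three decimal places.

Ranks of variable 1: 2, 3, 5, 4, 1, 7, 6
Ranks of variable 2: 4, 6, 7, 2, 3, 5, 1
d = r₁ − r₂: -2, -3, -2, 2, -2, 2, 5
d²: 4, 9, 4, 4, 4, 4, 25; Σd² = 54
ρ = 1 − 6·54/(7·48) = 1 − 324/336 = 0.036

0.036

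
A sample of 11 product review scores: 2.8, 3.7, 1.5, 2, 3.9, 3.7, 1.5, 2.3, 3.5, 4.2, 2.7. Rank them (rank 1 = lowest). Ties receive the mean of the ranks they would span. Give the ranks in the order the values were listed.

Sorted (ascending): 1.5, 1.5, 2, 2.3, 2.7, 2.8, 3.5, 3.7, 3.7, 3.9, 4.2
The 2 values of 1.5 occupy positions 1–2 → average rank (1+2)/2 = 1.5.
The 2 values of 3.7 occupy positions 8–9 → average rank (8+9)/2 = 8.5.

6, 8.5, 1.5, 3, 10, 8.5, 1.5, 4, 7, 11, 5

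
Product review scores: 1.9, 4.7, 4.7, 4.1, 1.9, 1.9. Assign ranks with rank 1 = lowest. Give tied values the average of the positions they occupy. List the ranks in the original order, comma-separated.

2, 5.5, 5.5, 4, 2, 2

Sorted (ascending): 1.9, 1.9, 1.9, 4.1, 4.7, 4.7
The 3 values of 1.9 occupy positions 1–3 → average rank 2.
The 2 values of 4.7 occupy positions 5–6 → average rank (5+6)/2 = 5.5.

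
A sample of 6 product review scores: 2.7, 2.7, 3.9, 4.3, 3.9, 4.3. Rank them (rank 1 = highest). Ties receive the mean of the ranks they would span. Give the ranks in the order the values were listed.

Sorted (descending): 4.3, 4.3, 3.9, 3.9, 2.7, 2.7
The 2 values of 4.3 occupy positions 1–2 → average rank (1+2)/2 = 1.5.
The 2 values of 3.9 occupy positions 3–4 → average rank (3+4)/2 = 3.5.
The 2 values of 2.7 occupy positions 5–6 → average rank (5+6)/2 = 5.5.

5.5, 5.5, 3.5, 1.5, 3.5, 1.5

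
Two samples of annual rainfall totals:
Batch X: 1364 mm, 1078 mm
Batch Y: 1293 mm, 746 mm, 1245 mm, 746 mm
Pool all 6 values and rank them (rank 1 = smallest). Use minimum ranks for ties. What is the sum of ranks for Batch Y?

Sorted (ascending): 746, 746, 1078, 1245, 1293, 1364
The 2 values of 746 occupy positions 1–2 → each gets rank 1.
Batch Y values → pooled ranks: 1293→5, 746→1, 1245→4, 746→1
Rank sum = 5 + 1 + 4 + 1 = 11

11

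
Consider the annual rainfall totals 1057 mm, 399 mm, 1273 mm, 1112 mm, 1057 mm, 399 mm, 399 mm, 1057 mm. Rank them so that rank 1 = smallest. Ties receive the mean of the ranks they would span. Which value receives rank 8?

Sorted (ascending): 399, 399, 399, 1057, 1057, 1057, 1112, 1273
The 3 values of 399 occupy positions 1–3 → average rank 2.
The 3 values of 1057 occupy positions 4–6 → average rank 5.
Rank 8 → value 1273.

1273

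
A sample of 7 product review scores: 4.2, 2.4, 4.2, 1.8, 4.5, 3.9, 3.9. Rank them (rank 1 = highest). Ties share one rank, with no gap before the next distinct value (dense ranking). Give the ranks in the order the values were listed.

Sorted (descending): 4.5, 4.2, 4.2, 3.9, 3.9, 2.4, 1.8
The 2 values of 4.2 share dense rank 2.
The 2 values of 3.9 share dense rank 3.
Remaining distinct values take the next consecutive integers.

2, 4, 2, 5, 1, 3, 3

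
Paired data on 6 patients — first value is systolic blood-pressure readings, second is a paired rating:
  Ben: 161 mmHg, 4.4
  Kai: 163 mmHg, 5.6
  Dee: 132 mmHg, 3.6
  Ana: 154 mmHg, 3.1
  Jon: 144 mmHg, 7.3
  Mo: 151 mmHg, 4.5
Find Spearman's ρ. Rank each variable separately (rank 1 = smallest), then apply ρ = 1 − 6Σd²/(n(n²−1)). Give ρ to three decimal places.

0.086

Ranks of variable 1: 5, 6, 1, 4, 2, 3
Ranks of variable 2: 3, 5, 2, 1, 6, 4
d = r₁ − r₂: 2, 1, -1, 3, -4, -1
d²: 4, 1, 1, 9, 16, 1; Σd² = 32
ρ = 1 − 6·32/(6·35) = 1 − 192/210 = 0.086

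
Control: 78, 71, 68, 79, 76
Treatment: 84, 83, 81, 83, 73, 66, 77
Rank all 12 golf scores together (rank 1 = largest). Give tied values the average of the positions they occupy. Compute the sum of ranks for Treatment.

Sorted (descending): 84, 83, 83, 81, 79, 78, 77, 76, 73, 71, 68, 66
The 2 values of 83 occupy positions 2–3 → average rank (2+3)/2 = 2.5.
Treatment values → pooled ranks: 84→1, 83→2.5, 81→4, 83→2.5, 73→9, 66→12, 77→7
Rank sum = 1 + 2.5 + 4 + 2.5 + 9 + 12 + 7 = 38

38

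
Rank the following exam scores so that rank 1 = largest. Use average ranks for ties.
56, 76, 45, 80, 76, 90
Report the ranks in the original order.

5, 3.5, 6, 2, 3.5, 1

Sorted (descending): 90, 80, 76, 76, 56, 45
The 2 values of 76 occupy positions 3–4 → average rank (3+4)/2 = 3.5.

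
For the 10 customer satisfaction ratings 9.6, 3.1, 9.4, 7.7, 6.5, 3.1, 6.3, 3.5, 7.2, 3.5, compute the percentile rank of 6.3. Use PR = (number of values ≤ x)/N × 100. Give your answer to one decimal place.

N = 10.
Strictly below 6.3: 4. Equal to 6.3: 1.
PR = 5/10 × 100 = 50.0

50.0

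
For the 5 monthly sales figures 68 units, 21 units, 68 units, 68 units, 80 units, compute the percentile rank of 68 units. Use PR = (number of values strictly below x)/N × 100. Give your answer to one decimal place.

20.0

N = 5.
Strictly below 68: 1. Equal to 68: 3.
PR = 1/5 × 100 = 20.0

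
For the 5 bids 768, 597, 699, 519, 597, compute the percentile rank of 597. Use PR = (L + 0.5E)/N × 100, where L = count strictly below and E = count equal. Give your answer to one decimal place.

40.0

N = 5.
Strictly below 597: 1. Equal to 597: 2.
PR = (1 + 0.5·2)/5 × 100 = 40.0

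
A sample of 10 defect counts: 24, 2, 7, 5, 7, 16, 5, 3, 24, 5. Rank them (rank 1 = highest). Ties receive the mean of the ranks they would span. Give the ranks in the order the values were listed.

Sorted (descending): 24, 24, 16, 7, 7, 5, 5, 5, 3, 2
The 2 values of 24 occupy positions 1–2 → average rank (1+2)/2 = 1.5.
The 2 values of 7 occupy positions 4–5 → average rank (4+5)/2 = 4.5.
The 3 values of 5 occupy positions 6–8 → average rank 7.

1.5, 10, 4.5, 7, 4.5, 3, 7, 9, 1.5, 7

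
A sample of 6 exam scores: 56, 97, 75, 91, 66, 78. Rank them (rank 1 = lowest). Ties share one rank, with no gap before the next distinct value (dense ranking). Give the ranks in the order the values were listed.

Sorted (ascending): 56, 66, 75, 78, 91, 97
No ties — each value takes its position as its rank.

1, 6, 3, 5, 2, 4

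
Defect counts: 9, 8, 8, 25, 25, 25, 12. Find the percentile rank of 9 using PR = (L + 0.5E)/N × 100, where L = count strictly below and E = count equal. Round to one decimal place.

N = 7.
Strictly below 9: 2. Equal to 9: 1.
PR = (2 + 0.5·1)/7 × 100 = 35.7

35.7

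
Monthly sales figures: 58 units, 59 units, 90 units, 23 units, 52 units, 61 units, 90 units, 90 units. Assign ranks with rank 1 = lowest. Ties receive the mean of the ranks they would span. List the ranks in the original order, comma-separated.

3, 4, 7, 1, 2, 5, 7, 7

Sorted (ascending): 23, 52, 58, 59, 61, 90, 90, 90
The 3 values of 90 occupy positions 6–8 → average rank 7.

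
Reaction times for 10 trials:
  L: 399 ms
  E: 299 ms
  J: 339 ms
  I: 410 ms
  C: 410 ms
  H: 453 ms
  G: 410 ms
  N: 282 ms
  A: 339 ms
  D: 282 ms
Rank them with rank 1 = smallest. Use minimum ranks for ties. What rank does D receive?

Sorted (ascending): 282, 282, 299, 339, 339, 399, 410, 410, 410, 453
The 2 values of 282 occupy positions 1–2 → each gets rank 1.
The 2 values of 339 occupy positions 4–5 → each gets rank 4.
The 3 values of 410 occupy positions 7–9 → each gets rank 7.
D has value 282 ms → rank 1.

1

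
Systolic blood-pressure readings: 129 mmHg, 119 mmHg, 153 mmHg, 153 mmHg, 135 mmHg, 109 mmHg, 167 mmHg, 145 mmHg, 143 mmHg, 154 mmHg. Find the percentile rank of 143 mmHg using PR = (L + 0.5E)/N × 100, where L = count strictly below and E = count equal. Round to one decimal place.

45.0

N = 10.
Strictly below 143: 4. Equal to 143: 1.
PR = (4 + 0.5·1)/10 × 100 = 45.0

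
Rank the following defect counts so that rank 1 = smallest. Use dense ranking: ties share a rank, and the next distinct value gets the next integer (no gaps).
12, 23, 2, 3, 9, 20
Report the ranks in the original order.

Sorted (ascending): 2, 3, 9, 12, 20, 23
No ties — each value takes its position as its rank.

4, 6, 1, 2, 3, 5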